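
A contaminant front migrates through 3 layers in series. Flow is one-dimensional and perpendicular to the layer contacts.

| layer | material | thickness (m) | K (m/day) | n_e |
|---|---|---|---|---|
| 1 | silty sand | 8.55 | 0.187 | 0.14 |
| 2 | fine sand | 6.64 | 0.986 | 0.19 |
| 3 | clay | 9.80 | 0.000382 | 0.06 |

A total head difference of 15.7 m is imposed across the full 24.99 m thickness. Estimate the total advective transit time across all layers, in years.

13.7

With flow normal to the layers, continuity requires the same specific discharge q through every layer.
Σ(b_i/K_i) = 8.55/0.187 + 6.64/0.986 + 9.80/0.000382 = 25707 d.
q = Δh / Σ(b_i/K_i) = 15.7 / 25707 = 0.0006107 m/day.
In each layer the seepage velocity is v_i = q/n_i, so the layer transit time is t_i = b_i·n_i / q:
  layer 1 (silty sand): t_1 = 8.55 × 0.14 / 0.0006107 = 1960 d
  layer 2 (fine sand): t_2 = 6.64 × 0.19 / 0.0006107 = 2066 d
  layer 3 (clay): t_3 = 9.80 × 0.06 / 0.0006107 = 962.8 d
Total t = Σ t_i = 4988 days = 13.66 years.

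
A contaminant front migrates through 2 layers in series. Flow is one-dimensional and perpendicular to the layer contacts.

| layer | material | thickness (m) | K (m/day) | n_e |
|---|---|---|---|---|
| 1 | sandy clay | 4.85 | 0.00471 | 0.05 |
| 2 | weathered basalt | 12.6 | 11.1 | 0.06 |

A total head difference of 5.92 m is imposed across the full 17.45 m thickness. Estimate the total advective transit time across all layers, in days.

174

With flow normal to the layers, continuity requires the same specific discharge q through every layer.
Σ(b_i/K_i) = 4.85/0.00471 + 12.6/11.1 = 1031 d.
q = Δh / Σ(b_i/K_i) = 5.92 / 1031 = 0.005743 m/day.
In each layer the seepage velocity is v_i = q/n_i, so the layer transit time is t_i = b_i·n_i / q:
  layer 1 (sandy clay): t_1 = 4.85 × 0.05 / 0.005743 = 42.23 d
  layer 2 (weathered basalt): t_2 = 12.6 × 0.06 / 0.005743 = 131.6 d
Total t = Σ t_i = 173.9 days.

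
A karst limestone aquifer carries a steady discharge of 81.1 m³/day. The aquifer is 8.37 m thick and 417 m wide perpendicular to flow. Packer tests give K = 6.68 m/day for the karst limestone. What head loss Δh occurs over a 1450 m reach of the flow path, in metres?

Cross-sectional area A = 417 × 8.37 = 3490 m².
From Q = K·A·i, i = Q / (K·A) = 81.1 / (6.680 × 3490) = 0.003478.
Head loss Δh = i · L = 0.003478 × 1450 = 5.044 m.

5.04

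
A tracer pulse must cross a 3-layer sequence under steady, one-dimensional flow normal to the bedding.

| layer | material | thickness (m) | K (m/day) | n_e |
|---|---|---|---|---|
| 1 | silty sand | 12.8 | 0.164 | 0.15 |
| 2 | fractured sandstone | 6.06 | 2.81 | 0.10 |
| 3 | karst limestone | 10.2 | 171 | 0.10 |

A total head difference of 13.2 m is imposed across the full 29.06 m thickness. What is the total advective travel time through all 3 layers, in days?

21.6

With flow normal to the layers, continuity requires the same specific discharge q through every layer.
Σ(b_i/K_i) = 12.8/0.164 + 6.06/2.81 + 10.2/171 = 80.27 d.
q = Δh / Σ(b_i/K_i) = 13.2 / 80.27 = 0.1645 m/day.
In each layer the seepage velocity is v_i = q/n_i, so the layer transit time is t_i = b_i·n_i / q:
  layer 1 (silty sand): t_1 = 12.8 × 0.15 / 0.1645 = 11.67 d
  layer 2 (fractured sandstone): t_2 = 6.06 × 0.10 / 0.1645 = 3.685 d
  layer 3 (karst limestone): t_3 = 10.2 × 0.10 / 0.1645 = 6.202 d
Total t = Σ t_i = 21.56 days.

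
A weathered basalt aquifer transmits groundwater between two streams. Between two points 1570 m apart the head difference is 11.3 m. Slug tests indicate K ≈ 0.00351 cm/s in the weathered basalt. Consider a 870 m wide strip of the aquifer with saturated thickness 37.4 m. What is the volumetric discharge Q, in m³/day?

Convert K: 0.00351 cm/s × 864 = 3.033 m/day.
Cross-sectional area A = 870 × 37.4 = 32538 m².
Hydraulic gradient i = Δh / L = 11.3 / 1570 = 0.007197.
Darcy's law: Q = K · A · i = 3.033 × 32538 × 0.007197 = 710.2 m³/day.

710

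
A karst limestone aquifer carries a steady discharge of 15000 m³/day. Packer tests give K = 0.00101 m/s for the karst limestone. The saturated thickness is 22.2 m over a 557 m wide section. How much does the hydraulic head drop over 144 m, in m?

2.00

Convert K: 0.00101 m/s × 86400 = 87.26 m/day.
Cross-sectional area A = 557 × 22.2 = 12365 m².
From Q = K·A·i, i = Q / (K·A) = 15000 / (87.26 × 12365) = 0.01390.
Head loss Δh = i · L = 0.01390 × 144 = 2.002 m.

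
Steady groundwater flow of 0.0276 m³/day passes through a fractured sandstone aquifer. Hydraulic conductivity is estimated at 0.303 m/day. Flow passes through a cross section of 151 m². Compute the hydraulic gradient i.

From Q = K·A·i, i = Q / (K·A) = 0.0276 / (0.3030 × 151.0) = 0.0006032.

0.000603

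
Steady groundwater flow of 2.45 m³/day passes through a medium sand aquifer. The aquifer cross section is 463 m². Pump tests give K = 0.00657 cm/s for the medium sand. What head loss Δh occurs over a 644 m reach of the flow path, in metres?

0.600

Convert K: 0.00657 cm/s × 864 = 5.676 m/day.
From Q = K·A·i, i = Q / (K·A) = 2.45 / (5.676 × 463.0) = 0.0009322.
Head loss Δh = i · L = 0.0009322 × 644 = 0.6003 m.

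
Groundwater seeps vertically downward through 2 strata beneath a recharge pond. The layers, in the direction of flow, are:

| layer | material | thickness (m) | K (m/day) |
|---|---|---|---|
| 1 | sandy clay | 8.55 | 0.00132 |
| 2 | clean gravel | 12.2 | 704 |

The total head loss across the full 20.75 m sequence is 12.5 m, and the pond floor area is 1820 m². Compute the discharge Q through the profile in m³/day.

Flow is perpendicular to layering, so the layers act in series and the equivalent K is the thickness-weighted harmonic mean.
Total thickness L = 8.55 + 12.2 = 20.75 m.
Σ(b_i/K_i) = 8.55/0.00132 + 12.2/704 = 6477 d.
K_eq = L / Σ(b_i/K_i) = 20.75 / 6477 = 0.003204 m/day.
Q = K_eq · A · (Δh/L) = 0.003204 × 1820 × (12.5/20.75) = 3.512 m³/day.

3.51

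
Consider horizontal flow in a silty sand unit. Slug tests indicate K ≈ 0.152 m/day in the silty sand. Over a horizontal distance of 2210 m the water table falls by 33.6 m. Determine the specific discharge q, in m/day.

Hydraulic gradient i = Δh / L = 33.6 / 2210 = 0.01520.
Specific discharge q = K · i = 0.1520 × 0.01520 = 0.002311 m/day.

0.00231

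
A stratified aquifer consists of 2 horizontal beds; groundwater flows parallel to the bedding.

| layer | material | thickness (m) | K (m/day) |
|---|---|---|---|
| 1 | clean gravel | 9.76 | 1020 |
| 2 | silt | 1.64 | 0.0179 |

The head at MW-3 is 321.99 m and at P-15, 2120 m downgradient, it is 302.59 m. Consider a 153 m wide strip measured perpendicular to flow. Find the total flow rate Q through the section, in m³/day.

Flow is parallel to layering, so each bed carries its own Darcy discharge and the transmissivities add.
Σ(K_i·b_i) = 1020×9.76 + 0.0179×1.64 = 9955 m²/day.
Hydraulic gradient i = (321.99 − 302.59) / 2120 = 19.4 / 2120 = 0.009151.
Q = Σ(K_i·b_i) · W · i = 9955 × 153 × 0.009151 = 13938 m³/day.

13900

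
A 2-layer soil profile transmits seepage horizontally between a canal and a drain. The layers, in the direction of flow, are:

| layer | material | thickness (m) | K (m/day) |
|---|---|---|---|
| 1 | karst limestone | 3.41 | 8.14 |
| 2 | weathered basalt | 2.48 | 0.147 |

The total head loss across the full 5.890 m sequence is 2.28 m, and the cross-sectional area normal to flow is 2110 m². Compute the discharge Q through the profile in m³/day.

278

Flow is perpendicular to layering, so the layers act in series and the equivalent K is the thickness-weighted harmonic mean.
Total thickness L = 3.41 + 2.48 = 5.890 m.
Σ(b_i/K_i) = 3.41/8.14 + 2.48/0.147 = 17.29 d.
K_eq = L / Σ(b_i/K_i) = 5.890 / 17.29 = 0.3407 m/day.
Q = K_eq · A · (Δh/L) = 0.3407 × 2110 × (2.28/5.890) = 278.2 m³/day.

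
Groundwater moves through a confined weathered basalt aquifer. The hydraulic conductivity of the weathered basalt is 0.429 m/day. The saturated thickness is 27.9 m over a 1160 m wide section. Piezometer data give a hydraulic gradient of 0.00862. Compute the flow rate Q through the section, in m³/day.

120

Cross-sectional area A = 1160 × 27.9 = 32364 m².
Hydraulic gradient i = 0.00862.
Darcy's law: Q = K · A · i = 0.4290 × 32364 × 0.008620 = 119.7 m³/day.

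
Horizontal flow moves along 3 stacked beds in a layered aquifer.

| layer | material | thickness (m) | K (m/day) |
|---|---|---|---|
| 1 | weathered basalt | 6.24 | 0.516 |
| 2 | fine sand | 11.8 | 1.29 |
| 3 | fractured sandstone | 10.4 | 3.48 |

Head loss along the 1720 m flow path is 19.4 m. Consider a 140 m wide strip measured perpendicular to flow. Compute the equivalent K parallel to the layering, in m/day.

Flow is parallel to layering, so each bed carries its own Darcy discharge and the transmissivities add.
Σ(K_i·b_i) = 0.516×6.24 + 1.29×11.8 + 3.48×10.4 = 54.63 m²/day.
Total thickness b = 28.44 m, so K_eq = Σ(K_i·b_i)/b = 1.921 m/day.

1.92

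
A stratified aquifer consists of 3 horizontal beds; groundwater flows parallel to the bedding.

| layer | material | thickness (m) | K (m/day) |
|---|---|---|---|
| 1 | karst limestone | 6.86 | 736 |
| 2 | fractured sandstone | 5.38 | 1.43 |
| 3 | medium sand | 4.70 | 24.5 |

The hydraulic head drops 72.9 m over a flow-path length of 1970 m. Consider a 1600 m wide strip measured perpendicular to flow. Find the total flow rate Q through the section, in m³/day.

Flow is parallel to layering, so each bed carries its own Darcy discharge and the transmissivities add.
Σ(K_i·b_i) = 736×6.86 + 1.43×5.38 + 24.5×4.70 = 5172 m²/day.
Hydraulic gradient i = Δh / L = 72.9 / 1970 = 0.03701.
Q = Σ(K_i·b_i) · W · i = 5172 × 1600 × 0.03701 = 3.062e+05 m³/day.

306000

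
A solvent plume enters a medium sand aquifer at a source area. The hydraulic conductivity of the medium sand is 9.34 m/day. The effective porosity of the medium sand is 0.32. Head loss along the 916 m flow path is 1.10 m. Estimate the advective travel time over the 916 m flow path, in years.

71.6

Hydraulic gradient i = Δh / L = 1.10 / 916 = 0.001201.
Darcy flux q = K · i = 9.340 × 0.001201 = 0.01122 m/day.
Seepage velocity v = q / n_e = 0.01122 / 0.32 = 0.03505 m/day.
Travel time t = L / v = 916 / 0.03505 = 26134 days = 71.55 years.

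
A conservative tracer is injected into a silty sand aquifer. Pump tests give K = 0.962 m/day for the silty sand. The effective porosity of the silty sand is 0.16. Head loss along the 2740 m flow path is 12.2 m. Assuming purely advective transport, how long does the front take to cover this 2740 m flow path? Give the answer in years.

Hydraulic gradient i = Δh / L = 12.2 / 2740 = 0.004453.
Darcy flux q = K · i = 0.9620 × 0.004453 = 0.004283 m/day.
Seepage velocity v = q / n_e = 0.004283 / 0.16 = 0.02677 m/day.
Travel time t = L / v = 2740 / 0.02677 = 1.023e+05 days = 280.2 years.

280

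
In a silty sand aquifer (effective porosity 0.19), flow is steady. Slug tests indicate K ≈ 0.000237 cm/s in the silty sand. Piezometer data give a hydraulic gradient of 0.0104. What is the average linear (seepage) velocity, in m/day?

Convert K: 0.000237 cm/s × 864 = 0.2048 m/day.
Hydraulic gradient i = 0.0104.
Darcy flux q = K · i = 0.2048 × 0.01040 = 0.002130 m/day.
Seepage velocity v = q / n_e = 0.002130 / 0.19 = 0.01121 m/day.

0.0112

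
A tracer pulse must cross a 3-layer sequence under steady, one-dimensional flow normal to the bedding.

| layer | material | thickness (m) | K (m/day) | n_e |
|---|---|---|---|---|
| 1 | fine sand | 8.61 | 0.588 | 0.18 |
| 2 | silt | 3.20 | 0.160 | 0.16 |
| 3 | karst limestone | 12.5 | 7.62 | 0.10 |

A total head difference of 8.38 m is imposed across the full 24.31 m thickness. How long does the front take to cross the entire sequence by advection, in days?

14.3

With flow normal to the layers, continuity requires the same specific discharge q through every layer.
Σ(b_i/K_i) = 8.61/0.588 + 3.20/0.160 + 12.5/7.62 = 36.28 d.
q = Δh / Σ(b_i/K_i) = 8.38 / 36.28 = 0.2310 m/day.
In each layer the seepage velocity is v_i = q/n_i, so the layer transit time is t_i = b_i·n_i / q:
  layer 1 (fine sand): t_1 = 8.61 × 0.18 / 0.2310 = 6.710 d
  layer 2 (silt): t_2 = 3.20 × 0.16 / 0.2310 = 2.217 d
  layer 3 (karst limestone): t_3 = 12.5 × 0.10 / 0.2310 = 5.412 d
Total t = Σ t_i = 14.34 days.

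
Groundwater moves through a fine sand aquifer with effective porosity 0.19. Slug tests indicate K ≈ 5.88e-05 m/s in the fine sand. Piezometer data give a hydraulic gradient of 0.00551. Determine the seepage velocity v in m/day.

0.147

Convert K: 5.88e-05 m/s × 86400 = 5.080 m/day.
Hydraulic gradient i = 0.00551.
Darcy flux q = K · i = 5.080 × 0.005510 = 0.02799 m/day.
Seepage velocity v = q / n_e = 0.02799 / 0.19 = 0.1473 m/day.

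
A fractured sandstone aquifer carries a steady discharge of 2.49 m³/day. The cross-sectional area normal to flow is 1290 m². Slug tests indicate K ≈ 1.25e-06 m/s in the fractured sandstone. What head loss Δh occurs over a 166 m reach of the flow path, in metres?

2.97

Convert K: 1.25e-06 m/s × 86400 = 0.1080 m/day.
From Q = K·A·i, i = Q / (K·A) = 2.49 / (0.1080 × 1290) = 0.01787.
Head loss Δh = i · L = 0.01787 × 166 = 2.967 m.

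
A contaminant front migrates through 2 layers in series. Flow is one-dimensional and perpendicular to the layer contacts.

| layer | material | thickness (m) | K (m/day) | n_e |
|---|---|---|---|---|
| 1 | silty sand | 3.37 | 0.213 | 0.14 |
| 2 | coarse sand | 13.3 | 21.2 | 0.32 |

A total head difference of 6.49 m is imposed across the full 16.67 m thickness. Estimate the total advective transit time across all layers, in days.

12.0

With flow normal to the layers, continuity requires the same specific discharge q through every layer.
Σ(b_i/K_i) = 3.37/0.213 + 13.3/21.2 = 16.45 d.
q = Δh / Σ(b_i/K_i) = 6.49 / 16.45 = 0.3946 m/day.
In each layer the seepage velocity is v_i = q/n_i, so the layer transit time is t_i = b_i·n_i / q:
  layer 1 (silty sand): t_1 = 3.37 × 0.14 / 0.3946 = 1.196 d
  layer 2 (coarse sand): t_2 = 13.3 × 0.32 / 0.3946 = 10.79 d
Total t = Σ t_i = 11.98 days.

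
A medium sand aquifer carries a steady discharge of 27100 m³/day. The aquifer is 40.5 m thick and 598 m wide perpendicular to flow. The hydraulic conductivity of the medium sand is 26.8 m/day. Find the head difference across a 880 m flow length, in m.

Cross-sectional area A = 598 × 40.5 = 24219 m².
From Q = K·A·i, i = Q / (K·A) = 27100 / (26.80 × 24219) = 0.04175.
Head loss Δh = i · L = 0.04175 × 880 = 36.74 m.

36.7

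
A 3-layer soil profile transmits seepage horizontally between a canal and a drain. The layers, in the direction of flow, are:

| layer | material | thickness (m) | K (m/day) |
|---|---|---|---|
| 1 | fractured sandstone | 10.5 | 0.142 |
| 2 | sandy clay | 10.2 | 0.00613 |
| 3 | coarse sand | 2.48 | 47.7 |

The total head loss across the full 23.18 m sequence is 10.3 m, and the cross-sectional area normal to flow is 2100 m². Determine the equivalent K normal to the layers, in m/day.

0.0133

Flow is perpendicular to layering, so the layers act in series and the equivalent K is the thickness-weighted harmonic mean.
Total thickness L = 10.5 + 10.2 + 2.48 = 23.18 m.
Σ(b_i/K_i) = 10.5/0.142 + 10.2/0.00613 + 2.48/47.7 = 1738 d.
K_eq = L / Σ(b_i/K_i) = 23.18 / 1738 = 0.01334 m/day.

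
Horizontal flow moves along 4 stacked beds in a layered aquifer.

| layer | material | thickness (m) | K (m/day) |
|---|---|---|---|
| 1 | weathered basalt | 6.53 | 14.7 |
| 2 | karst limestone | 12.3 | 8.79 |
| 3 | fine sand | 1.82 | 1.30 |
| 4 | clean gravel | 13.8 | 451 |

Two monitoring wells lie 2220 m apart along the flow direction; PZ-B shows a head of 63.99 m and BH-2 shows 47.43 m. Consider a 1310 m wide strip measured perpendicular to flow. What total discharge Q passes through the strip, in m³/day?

62800

Flow is parallel to layering, so each bed carries its own Darcy discharge and the transmissivities add.
Σ(K_i·b_i) = 14.7×6.53 + 8.79×12.3 + 1.30×1.82 + 451×13.8 = 6430 m²/day.
Hydraulic gradient i = (63.99 − 47.43) / 2220 = 16.56 / 2220 = 0.007459.
Q = Σ(K_i·b_i) · W · i = 6430 × 1310 × 0.007459 = 62836 m³/day.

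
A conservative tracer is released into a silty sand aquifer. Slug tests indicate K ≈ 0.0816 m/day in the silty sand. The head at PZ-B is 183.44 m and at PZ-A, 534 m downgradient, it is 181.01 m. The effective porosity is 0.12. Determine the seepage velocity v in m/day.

0.00309

Hydraulic gradient i = (183.44 − 181.01) / 534 = 2.43 / 534 = 0.004551.
Darcy flux q = K · i = 0.08160 × 0.004551 = 0.0003713 m/day.
Seepage velocity v = q / n_e = 0.0003713 / 0.12 = 0.003094 m/day.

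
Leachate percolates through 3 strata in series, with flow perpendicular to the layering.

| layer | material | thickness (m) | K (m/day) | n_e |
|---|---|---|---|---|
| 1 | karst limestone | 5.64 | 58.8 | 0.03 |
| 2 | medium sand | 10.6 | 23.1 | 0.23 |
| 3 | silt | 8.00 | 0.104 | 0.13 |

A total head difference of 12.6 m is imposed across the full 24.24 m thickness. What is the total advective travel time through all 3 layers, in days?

With flow normal to the layers, continuity requires the same specific discharge q through every layer.
Σ(b_i/K_i) = 5.64/58.8 + 10.6/23.1 + 8.00/0.104 = 77.48 d.
q = Δh / Σ(b_i/K_i) = 12.6 / 77.48 = 0.1626 m/day.
In each layer the seepage velocity is v_i = q/n_i, so the layer transit time is t_i = b_i·n_i / q:
  layer 1 (karst limestone): t_1 = 5.64 × 0.03 / 0.1626 = 1.040 d
  layer 2 (medium sand): t_2 = 10.6 × 0.23 / 0.1626 = 14.99 d
  layer 3 (silt): t_3 = 8.00 × 0.13 / 0.1626 = 6.395 d
Total t = Σ t_i = 22.43 days.

22.4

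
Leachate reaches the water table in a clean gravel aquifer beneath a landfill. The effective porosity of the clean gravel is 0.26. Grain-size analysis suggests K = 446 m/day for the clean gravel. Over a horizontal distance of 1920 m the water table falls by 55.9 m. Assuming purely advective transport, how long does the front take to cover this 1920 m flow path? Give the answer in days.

Hydraulic gradient i = Δh / L = 55.9 / 1920 = 0.02911.
Darcy flux q = K · i = 446.0 × 0.02911 = 12.99 m/day.
Seepage velocity v = q / n_e = 12.99 / 0.26 = 49.94 m/day.
Travel time t = L / v = 1920 / 49.94 = 38.44 days.

38.4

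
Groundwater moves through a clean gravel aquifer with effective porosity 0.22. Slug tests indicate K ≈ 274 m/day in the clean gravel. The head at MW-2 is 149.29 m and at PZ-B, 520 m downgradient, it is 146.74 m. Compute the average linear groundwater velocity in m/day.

6.11

Hydraulic gradient i = (149.29 − 146.74) / 520 = 2.55 / 520 = 0.004904.
Darcy flux q = K · i = 274.0 × 0.004904 = 1.344 m/day.
Seepage velocity v = q / n_e = 1.344 / 0.22 = 6.108 m/day.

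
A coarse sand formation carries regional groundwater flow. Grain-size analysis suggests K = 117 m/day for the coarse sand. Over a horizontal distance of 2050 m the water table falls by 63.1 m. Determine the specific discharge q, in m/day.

Hydraulic gradient i = Δh / L = 63.1 / 2050 = 0.03078.
Specific discharge q = K · i = 117.0 × 0.03078 = 3.601 m/day.

3.60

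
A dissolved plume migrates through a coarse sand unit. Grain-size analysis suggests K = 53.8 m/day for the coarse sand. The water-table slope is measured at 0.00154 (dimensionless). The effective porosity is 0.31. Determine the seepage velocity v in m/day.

Hydraulic gradient i = 0.00154.
Darcy flux q = K · i = 53.80 × 0.001540 = 0.08285 m/day.
Seepage velocity v = q / n_e = 0.08285 / 0.31 = 0.2673 m/day.

0.267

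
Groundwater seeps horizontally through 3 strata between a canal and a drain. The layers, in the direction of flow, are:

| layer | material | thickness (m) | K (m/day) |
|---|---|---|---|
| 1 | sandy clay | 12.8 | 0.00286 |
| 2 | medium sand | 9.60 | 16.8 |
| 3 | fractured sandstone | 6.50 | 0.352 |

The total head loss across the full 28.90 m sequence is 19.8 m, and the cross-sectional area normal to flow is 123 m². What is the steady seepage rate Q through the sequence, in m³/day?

Flow is perpendicular to layering, so the layers act in series and the equivalent K is the thickness-weighted harmonic mean.
Total thickness L = 12.8 + 9.60 + 6.50 = 28.90 m.
Σ(b_i/K_i) = 12.8/0.00286 + 9.60/16.8 + 6.50/0.352 = 4495 d.
K_eq = L / Σ(b_i/K_i) = 28.90 / 4495 = 0.006430 m/day.
Q = K_eq · A · (Δh/L) = 0.006430 × 123 × (19.8/28.90) = 0.5419 m³/day.

0.542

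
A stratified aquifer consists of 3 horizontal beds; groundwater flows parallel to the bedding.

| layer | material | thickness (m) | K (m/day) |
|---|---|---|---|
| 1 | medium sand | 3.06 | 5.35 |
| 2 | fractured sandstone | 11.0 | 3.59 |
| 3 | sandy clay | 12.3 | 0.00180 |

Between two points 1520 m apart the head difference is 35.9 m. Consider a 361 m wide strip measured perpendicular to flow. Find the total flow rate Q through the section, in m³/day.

476

Flow is parallel to layering, so each bed carries its own Darcy discharge and the transmissivities add.
Σ(K_i·b_i) = 5.35×3.06 + 3.59×11.0 + 0.00180×12.3 = 55.88 m²/day.
Hydraulic gradient i = Δh / L = 35.9 / 1520 = 0.02362.
Q = Σ(K_i·b_i) · W · i = 55.88 × 361 × 0.02362 = 476.5 m³/day.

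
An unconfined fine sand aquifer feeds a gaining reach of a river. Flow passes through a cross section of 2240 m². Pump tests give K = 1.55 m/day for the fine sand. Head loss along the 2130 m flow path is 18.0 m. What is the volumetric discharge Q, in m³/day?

29.3

Hydraulic gradient i = Δh / L = 18.0 / 2130 = 0.008451.
Darcy's law: Q = K · A · i = 1.550 × 2240 × 0.008451 = 29.34 m³/day.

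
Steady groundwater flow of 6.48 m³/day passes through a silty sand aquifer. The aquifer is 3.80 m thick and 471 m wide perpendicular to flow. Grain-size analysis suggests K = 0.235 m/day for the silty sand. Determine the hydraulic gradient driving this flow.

Cross-sectional area A = 471 × 3.80 = 1790 m².
From Q = K·A·i, i = Q / (K·A) = 6.48 / (0.2350 × 1790) = 0.01541.

0.0154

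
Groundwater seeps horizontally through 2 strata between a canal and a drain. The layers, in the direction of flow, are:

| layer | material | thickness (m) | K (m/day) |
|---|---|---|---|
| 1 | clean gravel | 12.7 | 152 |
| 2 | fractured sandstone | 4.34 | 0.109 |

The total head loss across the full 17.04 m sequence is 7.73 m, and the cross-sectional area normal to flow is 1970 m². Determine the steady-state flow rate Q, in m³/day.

382

Flow is perpendicular to layering, so the layers act in series and the equivalent K is the thickness-weighted harmonic mean.
Total thickness L = 12.7 + 4.34 = 17.04 m.
Σ(b_i/K_i) = 12.7/152 + 4.34/0.109 = 39.90 d.
K_eq = L / Σ(b_i/K_i) = 17.04 / 39.90 = 0.4271 m/day.
Q = K_eq · A · (Δh/L) = 0.4271 × 1970 × (7.73/17.04) = 381.7 m³/day.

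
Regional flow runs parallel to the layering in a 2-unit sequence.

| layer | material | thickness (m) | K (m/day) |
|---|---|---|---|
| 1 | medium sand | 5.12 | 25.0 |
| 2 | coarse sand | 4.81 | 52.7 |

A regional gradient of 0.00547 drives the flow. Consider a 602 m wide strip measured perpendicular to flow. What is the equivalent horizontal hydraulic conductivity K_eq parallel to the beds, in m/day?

Flow is parallel to layering, so each bed carries its own Darcy discharge and the transmissivities add.
Σ(K_i·b_i) = 25.0×5.12 + 52.7×4.81 = 381.5 m²/day.
Total thickness b = 9.930 m, so K_eq = Σ(K_i·b_i)/b = 38.42 m/day.

38.4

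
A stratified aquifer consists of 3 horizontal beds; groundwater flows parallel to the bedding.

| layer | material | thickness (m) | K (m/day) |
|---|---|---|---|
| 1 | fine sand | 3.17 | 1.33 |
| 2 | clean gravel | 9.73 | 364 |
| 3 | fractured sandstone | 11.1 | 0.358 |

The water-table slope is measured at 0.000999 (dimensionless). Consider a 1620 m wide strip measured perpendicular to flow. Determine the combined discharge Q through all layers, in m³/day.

5750

Flow is parallel to layering, so each bed carries its own Darcy discharge and the transmissivities add.
Σ(K_i·b_i) = 1.33×3.17 + 364×9.73 + 0.358×11.1 = 3550 m²/day.
Hydraulic gradient i = 0.000999.
Q = Σ(K_i·b_i) · W · i = 3550 × 1620 × 0.0009990 = 5745 m³/day.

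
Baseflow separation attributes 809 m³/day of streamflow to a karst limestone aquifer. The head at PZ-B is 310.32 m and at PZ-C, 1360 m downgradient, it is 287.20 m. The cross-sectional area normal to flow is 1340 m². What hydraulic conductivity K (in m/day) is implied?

35.5

Hydraulic gradient i = (310.32 − 287.20) / 1360 = 23.12 / 1360 = 0.01700.
From Q = K·A·i, K = Q / (A·i) = 809 / (1340 × 0.01700) = 35.51 m/day.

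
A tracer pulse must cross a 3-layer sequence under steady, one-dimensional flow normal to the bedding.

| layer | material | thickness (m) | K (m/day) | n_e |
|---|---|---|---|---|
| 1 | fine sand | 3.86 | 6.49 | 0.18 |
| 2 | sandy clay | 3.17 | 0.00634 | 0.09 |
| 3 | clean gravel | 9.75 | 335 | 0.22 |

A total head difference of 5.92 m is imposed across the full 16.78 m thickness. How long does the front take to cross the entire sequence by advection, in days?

With flow normal to the layers, continuity requires the same specific discharge q through every layer.
Σ(b_i/K_i) = 3.86/6.49 + 3.17/0.00634 + 9.75/335 = 500.6 d.
q = Δh / Σ(b_i/K_i) = 5.92 / 500.6 = 0.01183 m/day.
In each layer the seepage velocity is v_i = q/n_i, so the layer transit time is t_i = b_i·n_i / q:
  layer 1 (fine sand): t_1 = 3.86 × 0.18 / 0.01183 = 58.76 d
  layer 2 (sandy clay): t_2 = 3.17 × 0.09 / 0.01183 = 24.13 d
  layer 3 (clean gravel): t_3 = 9.75 × 0.22 / 0.01183 = 181.4 d
Total t = Σ t_i = 264.3 days.

264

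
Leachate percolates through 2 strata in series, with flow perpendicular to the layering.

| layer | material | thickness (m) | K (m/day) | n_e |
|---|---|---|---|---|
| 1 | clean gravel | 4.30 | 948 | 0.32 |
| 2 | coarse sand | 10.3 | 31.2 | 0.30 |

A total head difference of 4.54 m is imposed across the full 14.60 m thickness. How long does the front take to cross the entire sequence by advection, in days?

0.329

With flow normal to the layers, continuity requires the same specific discharge q through every layer.
Σ(b_i/K_i) = 4.30/948 + 10.3/31.2 = 0.3347 d.
q = Δh / Σ(b_i/K_i) = 4.54 / 0.3347 = 13.57 m/day.
In each layer the seepage velocity is v_i = q/n_i, so the layer transit time is t_i = b_i·n_i / q:
  layer 1 (clean gravel): t_1 = 4.30 × 0.32 / 13.57 = 0.1014 d
  layer 2 (coarse sand): t_2 = 10.3 × 0.30 / 13.57 = 0.2278 d
Total t = Σ t_i = 0.3292 days.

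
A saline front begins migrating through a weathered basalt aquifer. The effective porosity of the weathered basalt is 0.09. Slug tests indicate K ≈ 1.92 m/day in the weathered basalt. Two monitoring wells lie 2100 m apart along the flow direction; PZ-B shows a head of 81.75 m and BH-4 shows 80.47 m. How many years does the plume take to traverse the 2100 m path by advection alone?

Hydraulic gradient i = (81.75 − 80.47) / 2100 = 1.28 / 2100 = 0.0006095.
Darcy flux q = K · i = 1.920 × 0.0006095 = 0.001170 m/day.
Seepage velocity v = q / n_e = 0.001170 / 0.09 = 0.01300 m/day.
Travel time t = L / v = 2100 / 0.01300 = 1.615e+05 days = 442.2 years.

442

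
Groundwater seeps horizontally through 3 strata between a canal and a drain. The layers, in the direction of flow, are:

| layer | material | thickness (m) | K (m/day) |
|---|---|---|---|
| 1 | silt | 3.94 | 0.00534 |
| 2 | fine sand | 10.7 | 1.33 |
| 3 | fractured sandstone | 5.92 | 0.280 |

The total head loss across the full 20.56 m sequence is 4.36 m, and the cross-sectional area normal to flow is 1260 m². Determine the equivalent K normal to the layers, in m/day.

0.0268

Flow is perpendicular to layering, so the layers act in series and the equivalent K is the thickness-weighted harmonic mean.
Total thickness L = 3.94 + 10.7 + 5.92 = 20.56 m.
Σ(b_i/K_i) = 3.94/0.00534 + 10.7/1.33 + 5.92/0.280 = 767.0 d.
K_eq = L / Σ(b_i/K_i) = 20.56 / 767.0 = 0.02681 m/day.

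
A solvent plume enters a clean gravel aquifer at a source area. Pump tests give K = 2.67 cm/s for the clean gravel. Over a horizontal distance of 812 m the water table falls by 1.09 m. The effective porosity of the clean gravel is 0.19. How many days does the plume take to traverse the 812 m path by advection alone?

49.8

Convert K: 2.67 cm/s × 864 = 2307 m/day.
Hydraulic gradient i = Δh / L = 1.09 / 812 = 0.001342.
Darcy flux q = K · i = 2307 × 0.001342 = 3.097 m/day.
Seepage velocity v = q / n_e = 3.097 / 0.19 = 16.30 m/day.
Travel time t = L / v = 812 / 16.30 = 49.82 days.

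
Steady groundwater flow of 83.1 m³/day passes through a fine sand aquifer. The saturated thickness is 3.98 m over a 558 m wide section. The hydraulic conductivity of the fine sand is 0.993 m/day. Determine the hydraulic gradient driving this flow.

0.0377

Cross-sectional area A = 558 × 3.98 = 2221 m².
From Q = K·A·i, i = Q / (K·A) = 83.1 / (0.9930 × 2221) = 0.03768.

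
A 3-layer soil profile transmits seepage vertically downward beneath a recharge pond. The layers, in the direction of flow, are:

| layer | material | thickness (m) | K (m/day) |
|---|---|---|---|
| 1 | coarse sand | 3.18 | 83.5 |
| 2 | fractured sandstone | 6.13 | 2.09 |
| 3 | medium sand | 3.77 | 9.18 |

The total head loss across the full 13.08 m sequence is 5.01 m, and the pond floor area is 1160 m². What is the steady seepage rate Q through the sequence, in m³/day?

Flow is perpendicular to layering, so the layers act in series and the equivalent K is the thickness-weighted harmonic mean.
Total thickness L = 3.18 + 6.13 + 3.77 = 13.08 m.
Σ(b_i/K_i) = 3.18/83.5 + 6.13/2.09 + 3.77/9.18 = 3.382 d.
K_eq = L / Σ(b_i/K_i) = 13.08 / 3.382 = 3.868 m/day.
Q = K_eq · A · (Δh/L) = 3.868 × 1160 × (5.01/13.08) = 1719 m³/day.

1720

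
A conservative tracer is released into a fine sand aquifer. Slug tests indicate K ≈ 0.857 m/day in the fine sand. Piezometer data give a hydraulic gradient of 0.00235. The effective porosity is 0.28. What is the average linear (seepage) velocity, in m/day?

0.00719

Hydraulic gradient i = 0.00235.
Darcy flux q = K · i = 0.8570 × 0.002350 = 0.002014 m/day.
Seepage velocity v = q / n_e = 0.002014 / 0.28 = 0.007193 m/day.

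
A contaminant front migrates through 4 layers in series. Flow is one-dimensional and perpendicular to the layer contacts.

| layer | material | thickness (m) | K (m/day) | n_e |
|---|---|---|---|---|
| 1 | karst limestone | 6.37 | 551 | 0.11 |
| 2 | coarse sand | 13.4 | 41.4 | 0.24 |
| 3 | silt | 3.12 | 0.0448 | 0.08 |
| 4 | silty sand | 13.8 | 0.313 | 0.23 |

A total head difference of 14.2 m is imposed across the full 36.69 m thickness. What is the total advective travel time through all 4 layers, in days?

With flow normal to the layers, continuity requires the same specific discharge q through every layer.
Σ(b_i/K_i) = 6.37/551 + 13.4/41.4 + 3.12/0.0448 + 13.8/0.313 = 114.1 d.
q = Δh / Σ(b_i/K_i) = 14.2 / 114.1 = 0.1245 m/day.
In each layer the seepage velocity is v_i = q/n_i, so the layer transit time is t_i = b_i·n_i / q:
  layer 1 (karst limestone): t_1 = 6.37 × 0.11 / 0.1245 = 5.629 d
  layer 2 (coarse sand): t_2 = 13.4 × 0.24 / 0.1245 = 25.83 d
  layer 3 (silt): t_3 = 3.12 × 0.08 / 0.1245 = 2.005 d
  layer 4 (silty sand): t_4 = 13.8 × 0.23 / 0.1245 = 25.50 d
Total t = Σ t_i = 58.96 days.

59.0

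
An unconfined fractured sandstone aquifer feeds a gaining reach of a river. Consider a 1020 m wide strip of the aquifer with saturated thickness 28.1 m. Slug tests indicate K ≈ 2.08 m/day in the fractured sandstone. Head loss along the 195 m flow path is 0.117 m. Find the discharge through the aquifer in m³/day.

Cross-sectional area A = 1020 × 28.1 = 28662 m².
Hydraulic gradient i = Δh / L = 0.117 / 195 = 0.0006000.
Darcy's law: Q = K · A · i = 2.080 × 28662 × 0.0006000 = 35.77 m³/day.

35.8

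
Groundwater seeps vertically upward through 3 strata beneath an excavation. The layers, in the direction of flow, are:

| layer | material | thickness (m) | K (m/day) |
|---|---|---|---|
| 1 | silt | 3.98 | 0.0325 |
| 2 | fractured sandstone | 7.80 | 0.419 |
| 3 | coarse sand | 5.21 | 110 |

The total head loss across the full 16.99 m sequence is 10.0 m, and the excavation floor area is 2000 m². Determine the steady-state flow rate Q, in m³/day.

Flow is perpendicular to layering, so the layers act in series and the equivalent K is the thickness-weighted harmonic mean.
Total thickness L = 3.98 + 7.80 + 5.21 = 16.99 m.
Σ(b_i/K_i) = 3.98/0.0325 + 7.80/0.419 + 5.21/110 = 141.1 d.
K_eq = L / Σ(b_i/K_i) = 16.99 / 141.1 = 0.1204 m/day.
Q = K_eq · A · (Δh/L) = 0.1204 × 2000 × (10.0/16.99) = 141.7 m³/day.

142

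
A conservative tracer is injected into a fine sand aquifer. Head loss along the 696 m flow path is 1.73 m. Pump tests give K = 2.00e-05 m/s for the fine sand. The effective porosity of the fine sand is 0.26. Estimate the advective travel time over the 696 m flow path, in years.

115

Convert K: 2.00e-05 m/s × 86400 = 1.728 m/day.
Hydraulic gradient i = Δh / L = 1.73 / 696 = 0.002486.
Darcy flux q = K · i = 1.728 × 0.002486 = 0.004295 m/day.
Seepage velocity v = q / n_e = 0.004295 / 0.26 = 0.01652 m/day.
Travel time t = L / v = 696 / 0.01652 = 42131 days = 115.3 years.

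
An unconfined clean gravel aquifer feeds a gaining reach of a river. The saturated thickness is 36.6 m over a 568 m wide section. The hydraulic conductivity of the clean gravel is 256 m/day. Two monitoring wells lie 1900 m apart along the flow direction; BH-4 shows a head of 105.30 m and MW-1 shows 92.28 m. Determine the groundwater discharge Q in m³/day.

36500

Cross-sectional area A = 568 × 36.6 = 20789 m².
Hydraulic gradient i = (105.30 − 92.28) / 1900 = 13.02 / 1900 = 0.006853.
Darcy's law: Q = K · A · i = 256.0 × 20789 × 0.006853 = 36469 m³/day.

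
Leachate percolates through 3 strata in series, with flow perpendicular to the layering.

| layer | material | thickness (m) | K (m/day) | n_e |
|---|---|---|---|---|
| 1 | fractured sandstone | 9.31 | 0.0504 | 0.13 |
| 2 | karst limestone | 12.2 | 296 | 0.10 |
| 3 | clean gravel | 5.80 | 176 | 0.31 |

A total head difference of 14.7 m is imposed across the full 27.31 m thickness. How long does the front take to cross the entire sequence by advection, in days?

With flow normal to the layers, continuity requires the same specific discharge q through every layer.
Σ(b_i/K_i) = 9.31/0.0504 + 12.2/296 + 5.80/176 = 184.8 d.
q = Δh / Σ(b_i/K_i) = 14.7 / 184.8 = 0.07955 m/day.
In each layer the seepage velocity is v_i = q/n_i, so the layer transit time is t_i = b_i·n_i / q:
  layer 1 (fractured sandstone): t_1 = 9.31 × 0.13 / 0.07955 = 15.21 d
  layer 2 (karst limestone): t_2 = 12.2 × 0.10 / 0.07955 = 15.34 d
  layer 3 (clean gravel): t_3 = 5.80 × 0.31 / 0.07955 = 22.60 d
Total t = Σ t_i = 53.15 days.

53.2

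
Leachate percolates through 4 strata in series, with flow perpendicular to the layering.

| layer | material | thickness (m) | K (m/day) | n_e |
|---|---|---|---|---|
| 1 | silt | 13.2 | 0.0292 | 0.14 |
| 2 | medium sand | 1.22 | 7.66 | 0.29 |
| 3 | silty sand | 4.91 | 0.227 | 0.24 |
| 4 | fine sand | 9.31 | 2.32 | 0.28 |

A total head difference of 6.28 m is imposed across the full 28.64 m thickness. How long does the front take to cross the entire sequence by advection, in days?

456

With flow normal to the layers, continuity requires the same specific discharge q through every layer.
Σ(b_i/K_i) = 13.2/0.0292 + 1.22/7.66 + 4.91/0.227 + 9.31/2.32 = 477.9 d.
q = Δh / Σ(b_i/K_i) = 6.28 / 477.9 = 0.01314 m/day.
In each layer the seepage velocity is v_i = q/n_i, so the layer transit time is t_i = b_i·n_i / q:
  layer 1 (silt): t_1 = 13.2 × 0.14 / 0.01314 = 140.6 d
  layer 2 (medium sand): t_2 = 1.22 × 0.29 / 0.01314 = 26.92 d
  layer 3 (silty sand): t_3 = 4.91 × 0.24 / 0.01314 = 89.67 d
  layer 4 (fine sand): t_4 = 9.31 × 0.28 / 0.01314 = 198.4 d
Total t = Σ t_i = 455.6 days.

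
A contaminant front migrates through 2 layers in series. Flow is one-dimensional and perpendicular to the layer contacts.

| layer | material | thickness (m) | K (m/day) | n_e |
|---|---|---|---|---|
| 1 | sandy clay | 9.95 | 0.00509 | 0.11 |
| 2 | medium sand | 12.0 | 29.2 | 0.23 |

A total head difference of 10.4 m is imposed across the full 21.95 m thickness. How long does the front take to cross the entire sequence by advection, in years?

With flow normal to the layers, continuity requires the same specific discharge q through every layer.
Σ(b_i/K_i) = 9.95/0.00509 + 12.0/29.2 = 1955 d.
q = Δh / Σ(b_i/K_i) = 10.4 / 1955 = 0.005319 m/day.
In each layer the seepage velocity is v_i = q/n_i, so the layer transit time is t_i = b_i·n_i / q:
  layer 1 (sandy clay): t_1 = 9.95 × 0.11 / 0.005319 = 205.8 d
  layer 2 (medium sand): t_2 = 12.0 × 0.23 / 0.005319 = 518.9 d
Total t = Σ t_i = 724.7 days = 1.984 years.

1.98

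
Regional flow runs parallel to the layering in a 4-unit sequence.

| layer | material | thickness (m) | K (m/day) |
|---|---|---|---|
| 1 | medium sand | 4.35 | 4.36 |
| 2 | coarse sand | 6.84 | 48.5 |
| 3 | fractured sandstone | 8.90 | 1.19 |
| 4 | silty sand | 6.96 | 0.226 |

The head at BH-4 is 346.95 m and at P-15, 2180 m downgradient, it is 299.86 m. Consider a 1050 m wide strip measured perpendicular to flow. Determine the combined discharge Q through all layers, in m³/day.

Flow is parallel to layering, so each bed carries its own Darcy discharge and the transmissivities add.
Σ(K_i·b_i) = 4.36×4.35 + 48.5×6.84 + 1.19×8.90 + 0.226×6.96 = 362.9 m²/day.
Hydraulic gradient i = (346.95 − 299.86) / 2180 = 47.09 / 2180 = 0.02160.
Q = Σ(K_i·b_i) · W · i = 362.9 × 1050 × 0.02160 = 8230 m³/day.

8230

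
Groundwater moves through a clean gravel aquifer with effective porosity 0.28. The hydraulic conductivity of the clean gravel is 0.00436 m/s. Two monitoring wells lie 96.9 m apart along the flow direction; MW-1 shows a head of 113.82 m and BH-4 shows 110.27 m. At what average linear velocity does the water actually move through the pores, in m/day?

Convert K: 0.00436 m/s × 86400 = 376.7 m/day.
Hydraulic gradient i = (113.82 − 110.27) / 96.9 = 3.55 / 96.9 = 0.03664.
Darcy flux q = K · i = 376.7 × 0.03664 = 13.80 m/day.
Seepage velocity v = q / n_e = 13.80 / 0.28 = 49.29 m/day.

49.3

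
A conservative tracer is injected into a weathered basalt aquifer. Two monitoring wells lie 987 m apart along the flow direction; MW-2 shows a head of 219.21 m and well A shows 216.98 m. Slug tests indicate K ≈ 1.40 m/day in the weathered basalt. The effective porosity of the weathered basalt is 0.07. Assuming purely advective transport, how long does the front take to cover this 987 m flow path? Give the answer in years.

59.8

Hydraulic gradient i = (219.21 − 216.98) / 987 = 2.23 / 987 = 0.002259.
Darcy flux q = K · i = 1.400 × 0.002259 = 0.003163 m/day.
Seepage velocity v = q / n_e = 0.003163 / 0.07 = 0.04519 m/day.
Travel time t = L / v = 987 / 0.04519 = 21842 days = 59.80 years.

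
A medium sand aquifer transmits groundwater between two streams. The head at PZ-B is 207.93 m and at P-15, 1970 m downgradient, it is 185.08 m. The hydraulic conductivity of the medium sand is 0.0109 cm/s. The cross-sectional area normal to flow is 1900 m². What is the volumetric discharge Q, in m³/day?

Convert K: 0.0109 cm/s × 864 = 9.418 m/day.
Hydraulic gradient i = (207.93 − 185.08) / 1970 = 22.85 / 1970 = 0.01160.
Darcy's law: Q = K · A · i = 9.418 × 1900 × 0.01160 = 207.5 m³/day.

208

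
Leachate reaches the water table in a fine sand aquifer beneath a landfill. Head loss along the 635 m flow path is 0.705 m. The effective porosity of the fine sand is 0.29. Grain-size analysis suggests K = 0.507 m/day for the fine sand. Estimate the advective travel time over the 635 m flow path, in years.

Hydraulic gradient i = Δh / L = 0.705 / 635 = 0.001110.
Darcy flux q = K · i = 0.5070 × 0.001110 = 0.0005629 m/day.
Seepage velocity v = q / n_e = 0.0005629 / 0.29 = 0.001941 m/day.
Travel time t = L / v = 635 / 0.001941 = 3.272e+05 days = 895.7 years.

896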